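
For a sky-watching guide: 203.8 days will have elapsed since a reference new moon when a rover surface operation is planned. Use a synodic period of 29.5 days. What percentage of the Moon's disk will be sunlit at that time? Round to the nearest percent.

8%

203.8/29.5 = 6.908 lunations, so 6 complete cycles and 26.80 d into the next.
Phase angle: θ = 360°·(26.80 d)/(29.5 d) = 327.1°.
Illuminated fraction = (1 − cos 327.1°)/2 = (1 − 0.839)/2 ≈ 0.080, so 8%.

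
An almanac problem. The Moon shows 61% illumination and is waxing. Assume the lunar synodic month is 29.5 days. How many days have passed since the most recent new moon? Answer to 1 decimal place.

From f = (1 − cos θ)/2: cos θ = 1 − 2×0.61 = -0.220; arccos → 102.7°.
Before full moon the principal value applies: θ = 102.7°.
That fraction of the synodic month is 102.7/360 × 29.5 d ≈ 8.42 d.

8.4 days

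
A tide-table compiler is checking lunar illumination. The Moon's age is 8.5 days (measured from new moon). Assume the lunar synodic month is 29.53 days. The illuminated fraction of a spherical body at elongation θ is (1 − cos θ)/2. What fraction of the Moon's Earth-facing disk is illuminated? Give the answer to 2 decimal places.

0.62

Phase angle: θ = 360°·(8.5 d)/(29.53 d) = 103.6°.
With cos θ = (-0.236), the lit fraction is (1 − (-0.236))/2 ≈ 0.618.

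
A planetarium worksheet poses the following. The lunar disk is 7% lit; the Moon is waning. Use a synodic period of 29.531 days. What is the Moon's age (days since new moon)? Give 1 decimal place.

From f = (1 − cos θ)/2: cos θ = 1 − 2×0.07 = 0.860; arccos → 30.7°.
A waning Moon lies in 180°–360°, so θ = 360° − 30.7° = 329.3°.
Age = 29.531 × 329.3°/360° ≈ 27.01 days.

27.0 days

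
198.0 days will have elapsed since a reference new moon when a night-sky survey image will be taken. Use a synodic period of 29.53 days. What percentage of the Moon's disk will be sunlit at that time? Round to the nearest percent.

198.0/29.53 = 6.705 lunations, so 6 complete cycles and 20.82 d into the next.
Elongation θ = 360° × 20.82/29.53 ≈ 253.8°.
cos 253.8° = (-0.279), so f = (1 − (-0.279))/2 = 0.639, so 64%.

64%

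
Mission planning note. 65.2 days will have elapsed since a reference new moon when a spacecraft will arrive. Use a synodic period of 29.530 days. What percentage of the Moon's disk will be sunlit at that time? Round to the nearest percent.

Reduce mod P: 65.2 − 2×29.530 = 6.14 d into the current lunation.
Elongation θ = 360° × 6.14/29.530 ≈ 74.9°.
cos 74.9° = 0.261, so f = (1 − 0.261)/2 = 0.369, so 37%.

37%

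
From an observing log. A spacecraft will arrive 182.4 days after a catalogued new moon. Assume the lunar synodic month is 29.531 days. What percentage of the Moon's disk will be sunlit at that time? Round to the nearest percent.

182.4/29.531 = 6.177 lunations, so 6 complete cycles and 5.21 d into the next.
Phase angle: θ = 360°·(5.21 d)/(29.531 d) = 63.6°.
With cos θ = 0.445, the lit fraction is (1 − 0.445)/2 ≈ 0.277, so 28%.

28%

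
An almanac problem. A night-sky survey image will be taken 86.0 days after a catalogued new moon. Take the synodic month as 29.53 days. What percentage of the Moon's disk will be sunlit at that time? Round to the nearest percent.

7%

Reduce mod P: 86.0 − 2×29.53 = 26.94 d into the current lunation.
Phase angle: θ = 360°·(26.94 d)/(29.53 d) = 328.4°.
Illuminated fraction = (1 − cos 328.4°)/2 = (1 − 0.852)/2 ≈ 0.074, so 7%.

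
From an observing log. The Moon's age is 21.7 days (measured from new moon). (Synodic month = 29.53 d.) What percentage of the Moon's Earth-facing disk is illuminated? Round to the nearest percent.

Elongation θ = 360° × 21.7/29.53 ≈ 264.5°.
Illuminated fraction = (1 − cos 264.5°)/2 = (1 − (-0.095))/2 ≈ 0.548, so 55%.

55%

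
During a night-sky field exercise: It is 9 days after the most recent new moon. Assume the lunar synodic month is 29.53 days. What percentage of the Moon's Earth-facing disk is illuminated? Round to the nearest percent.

67%

Phase angle: θ = 360°·(9 d)/(29.53 d) = 109.7°.
cos 109.7° = (-0.337), so f = (1 − (-0.337))/2 = 0.669, so 67%.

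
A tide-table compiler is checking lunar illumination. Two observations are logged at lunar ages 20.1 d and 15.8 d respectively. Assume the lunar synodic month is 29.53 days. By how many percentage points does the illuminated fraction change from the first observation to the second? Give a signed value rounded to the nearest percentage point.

θ₁ = 360° × 20.1/29.53 = 245.0°, f₁ = (1 − cos θ₁)/2 = 0.711.
θ₂ = 360° × 15.8/29.53 = 192.6°, f₂ = (1 − cos θ₂)/2 = 0.988.
Change = f₂ − f₁ = +0.277 → +28 percentage points.

+28 percentage points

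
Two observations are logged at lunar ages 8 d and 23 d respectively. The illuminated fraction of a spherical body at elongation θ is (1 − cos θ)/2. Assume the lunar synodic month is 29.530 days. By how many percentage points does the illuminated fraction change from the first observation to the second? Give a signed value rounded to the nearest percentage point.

First observation: θ = 360°·8/29.530 = 97.5°, so f = 0.566.
Second observation: θ = 280.4°, f = 0.410.
Δf = 0.410 − 0.566 = -0.156, i.e. -16 pp.

-16 pp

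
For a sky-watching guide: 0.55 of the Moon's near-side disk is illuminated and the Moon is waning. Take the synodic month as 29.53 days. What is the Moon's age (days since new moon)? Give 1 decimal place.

cos θ = 1 − 2f = -0.100, giving a principal value of 95.7°.
Waning ⇒ past full, so θ = 360° − 95.7° = 264.3°.
Age = 29.53 × 264.3°/360° ≈ 21.68 days.

21.7 days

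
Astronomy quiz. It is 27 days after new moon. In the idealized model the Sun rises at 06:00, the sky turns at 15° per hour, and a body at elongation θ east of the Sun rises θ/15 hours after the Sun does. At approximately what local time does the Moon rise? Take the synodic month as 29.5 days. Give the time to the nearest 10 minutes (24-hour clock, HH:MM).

04:00

The Moon has covered 27/29.5 of its cycle, so θ ≈ 360° × 27/29.5 = 329.5°.
At 15° of sky rotation per hour, 329.5° corresponds to a 21.97 h lag.
06:00 + 21.966 h ≈ 03:58 → 04:00 to the nearest ten minutes.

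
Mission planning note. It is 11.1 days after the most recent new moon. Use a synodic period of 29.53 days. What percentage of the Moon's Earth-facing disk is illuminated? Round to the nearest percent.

86%

Elongation θ = 360° × 11.1/29.53 ≈ 135.3°.
With cos θ = (-0.711), the lit fraction is (1 − (-0.711))/2 ≈ 0.856, so 86%.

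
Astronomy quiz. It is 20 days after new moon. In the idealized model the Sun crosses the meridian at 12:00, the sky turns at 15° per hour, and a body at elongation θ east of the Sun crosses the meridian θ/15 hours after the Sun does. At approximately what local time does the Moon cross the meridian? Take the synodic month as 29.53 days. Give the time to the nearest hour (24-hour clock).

04:00

Elongation θ = 360° × 20/29.53 ≈ 243.8°.
The Moon trails the Sun by θ/15 = 243.8/15 ≈ 16.25 hours.
12:00 + 16.25 h ≈ 04:15 → 04:00 to the nearest hour.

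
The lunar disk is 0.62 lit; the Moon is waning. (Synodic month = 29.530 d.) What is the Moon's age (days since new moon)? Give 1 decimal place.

From f = (1 − cos θ)/2: cos θ = 1 − 2×0.62 = -0.240; arccos → 103.9°.
Waning ⇒ past full, so θ = 360° − 103.9° = 256.1°.
That fraction of the synodic month is 256.1/360 × 29.530 d ≈ 21.01 d.

21.0 days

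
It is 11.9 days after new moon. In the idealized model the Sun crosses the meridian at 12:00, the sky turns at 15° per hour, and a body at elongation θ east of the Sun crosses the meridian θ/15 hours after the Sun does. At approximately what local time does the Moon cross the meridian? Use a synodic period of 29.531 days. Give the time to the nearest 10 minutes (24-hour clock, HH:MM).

Elongation θ = 360° × 11.9/29.531 ≈ 145.1°.
The Moon trails the Sun by θ/15 = 145.1/15 ≈ 9.67 hours.
12:00 + 9.671 h ≈ 21:40 → 21:40 to the nearest ten minutes.

21:40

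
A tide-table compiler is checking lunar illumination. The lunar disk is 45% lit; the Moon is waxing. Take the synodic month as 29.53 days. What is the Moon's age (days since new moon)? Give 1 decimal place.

6.9 days

Invert f = (1 − cos θ)/2 to get cos θ = 1 − 2(0.45) = 0.100, hence θ₀ = arccos 0.100 = 84.3°.
The Moon is waxing (0°–180°), so θ = 84.3° directly.
At 360°/29.53 d per day, 84.3° corresponds to 6.91 days.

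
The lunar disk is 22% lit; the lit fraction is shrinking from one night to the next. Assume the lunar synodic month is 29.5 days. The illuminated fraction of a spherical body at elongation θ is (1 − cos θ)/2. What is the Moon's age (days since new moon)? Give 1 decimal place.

24.9 days

cos θ = 1 − 2f = 0.560, giving a principal value of 55.9°.
A waning Moon lies in 180°–360°, so θ = 360° − 55.9° = 304.1°.
Age = 29.5 × 304.1°/360° ≈ 24.92 days.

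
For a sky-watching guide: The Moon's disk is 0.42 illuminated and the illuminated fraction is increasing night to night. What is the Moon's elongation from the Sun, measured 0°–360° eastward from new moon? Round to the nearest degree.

Invert f = (1 − cos θ)/2 to get cos θ = 1 − 2(0.42) = 0.160, hence θ₀ = arccos 0.160 = 80.8°.
Before full moon the principal value applies: θ = 80.8°.

81°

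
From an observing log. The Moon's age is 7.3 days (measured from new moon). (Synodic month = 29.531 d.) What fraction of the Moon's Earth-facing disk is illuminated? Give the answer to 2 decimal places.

Phase angle: θ = 360°·(7.3 d)/(29.531 d) = 89.0°.
cos 89.0° = 0.018, so f = (1 − 0.018)/2 = 0.491.

0.49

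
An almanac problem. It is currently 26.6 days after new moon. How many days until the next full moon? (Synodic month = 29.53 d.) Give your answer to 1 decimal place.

Full moon is 0.5 of the way through the cycle: age 0.5 × 29.53 = 14.765 d.
Already past this cycle's full moon; the next is at 14.765 + 29.53 = 44.295 d, so 44.295 − 26.6 = 17.695 days.

17.7 days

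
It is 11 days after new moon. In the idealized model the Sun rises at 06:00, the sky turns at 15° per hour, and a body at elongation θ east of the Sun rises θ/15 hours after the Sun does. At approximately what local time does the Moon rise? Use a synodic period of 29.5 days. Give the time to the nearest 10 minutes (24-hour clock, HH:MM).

15:00

The Moon has covered 11/29.5 of its cycle, so θ ≈ 360° × 11/29.5 = 134.2°.
The Moon trails the Sun by θ/15 = 134.2/15 ≈ 8.95 hours.
06:00 + 8.949 h ≈ 14:57 → 15:00 to the nearest ten minutes.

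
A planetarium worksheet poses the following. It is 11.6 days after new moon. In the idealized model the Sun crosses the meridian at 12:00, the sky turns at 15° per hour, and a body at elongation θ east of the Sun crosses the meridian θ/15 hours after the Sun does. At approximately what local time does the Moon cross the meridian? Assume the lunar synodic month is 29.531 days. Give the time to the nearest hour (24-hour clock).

Phase angle: θ = 360°·(11.6 d)/(29.531 d) = 141.4°.
The Moon trails the Sun by θ/15 = 141.4/15 ≈ 9.43 hours.
12:00 + 9.43 h ≈ 21:26 → 21:00 to the nearest hour.

21:00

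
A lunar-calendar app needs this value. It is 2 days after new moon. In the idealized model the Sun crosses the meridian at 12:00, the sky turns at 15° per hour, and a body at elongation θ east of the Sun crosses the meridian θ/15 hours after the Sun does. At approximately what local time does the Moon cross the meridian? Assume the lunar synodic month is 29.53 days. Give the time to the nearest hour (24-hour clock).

14:00

The Moon has covered 2/29.53 of its cycle, so θ ≈ 360° × 2/29.53 = 24.4°.
Delay after the Sun = 24.4° / (15°/h) ≈ 1.63 h.
12:00 + 1.63 h ≈ 13:38 → 14:00 to the nearest hour.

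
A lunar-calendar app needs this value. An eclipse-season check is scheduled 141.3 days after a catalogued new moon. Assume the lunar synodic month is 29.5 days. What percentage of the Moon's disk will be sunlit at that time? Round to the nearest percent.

38%

141.3 d spans 4 complete synodic months (4 × 29.5 = 118.00 d) plus 23.30 d.
Phase angle: θ = 360°·(23.30 d)/(29.5 d) = 284.3°.
cos 284.3° = 0.248, so f = (1 − 0.248)/2 = 0.376, so 38%.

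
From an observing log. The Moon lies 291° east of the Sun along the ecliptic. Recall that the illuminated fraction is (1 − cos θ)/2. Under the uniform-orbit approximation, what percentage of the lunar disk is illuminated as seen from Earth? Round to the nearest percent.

32%

cos 291° = 0.358, so f = (1 − 0.358)/2 = 0.321, i.e. 32%.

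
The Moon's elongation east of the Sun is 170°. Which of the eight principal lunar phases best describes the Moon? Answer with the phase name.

full moon

The full moon sector spans roughly 158°–202°; 170° falls inside it.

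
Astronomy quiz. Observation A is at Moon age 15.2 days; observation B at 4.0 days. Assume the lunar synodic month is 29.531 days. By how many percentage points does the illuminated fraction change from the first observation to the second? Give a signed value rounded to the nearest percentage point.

θ₁ = 360° × 15.2/29.531 = 185.3°, f₁ = (1 − cos θ₁)/2 = 0.998.
θ₂ = 360° × 4.0/29.531 = 48.8°, f₂ = (1 − cos θ₂)/2 = 0.170.
Change = f₂ − f₁ = -0.827 → -83 percentage points.

-83 percentage points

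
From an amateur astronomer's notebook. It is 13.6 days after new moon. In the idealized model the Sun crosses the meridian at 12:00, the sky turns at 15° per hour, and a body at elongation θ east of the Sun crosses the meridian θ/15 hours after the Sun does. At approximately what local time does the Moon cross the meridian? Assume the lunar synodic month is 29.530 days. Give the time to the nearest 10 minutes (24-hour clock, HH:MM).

23:00

Elongation θ = 360° × 13.6/29.530 ≈ 165.8°.
The Moon trails the Sun by θ/15 = 165.8/15 ≈ 11.05 hours.
12:00 + 11.053 h ≈ 23:03 → 23:00 to the nearest ten minutes.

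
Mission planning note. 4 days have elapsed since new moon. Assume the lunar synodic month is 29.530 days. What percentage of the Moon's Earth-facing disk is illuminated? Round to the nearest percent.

The Moon has covered 4/29.530 of its cycle, so θ ≈ 360° × 4/29.530 = 48.8°.
cos 48.8° = 0.659, so f = (1 − 0.659)/2 = 0.170, so 17%.

17%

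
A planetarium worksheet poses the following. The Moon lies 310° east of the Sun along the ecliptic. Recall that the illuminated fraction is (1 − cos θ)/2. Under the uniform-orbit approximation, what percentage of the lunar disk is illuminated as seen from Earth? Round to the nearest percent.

cos 310° = 0.643, so f = (1 − 0.643)/2 = 0.179, i.e. 18%.

18%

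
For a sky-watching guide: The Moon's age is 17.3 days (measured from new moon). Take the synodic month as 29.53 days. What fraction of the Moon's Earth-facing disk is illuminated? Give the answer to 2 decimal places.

0.93

The Moon has covered 17.3/29.53 of its cycle, so θ ≈ 360° × 17.3/29.53 = 210.9°.
Illuminated fraction = (1 − cos 210.9°)/2 = (1 − (-0.858))/2 ≈ 0.929.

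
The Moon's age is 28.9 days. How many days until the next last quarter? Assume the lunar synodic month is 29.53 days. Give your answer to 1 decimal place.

Last quarter occurs at elongation 270°, i.e. at age 29.53 × 270/360 = 22.148 d.
This lunation's last quarter (22.148 d) has passed, so add one period: 51.678 − 28.9 = 22.778 days.

22.8 days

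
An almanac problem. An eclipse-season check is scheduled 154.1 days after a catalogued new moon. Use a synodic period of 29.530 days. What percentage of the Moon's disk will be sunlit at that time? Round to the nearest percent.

40%

154.1 d spans 5 complete synodic months (5 × 29.530 = 147.65 d) plus 6.45 d.
Phase angle: θ = 360°·(6.45 d)/(29.530 d) = 78.6°.
With cos θ = 0.197, the lit fraction is (1 − 0.197)/2 ≈ 0.401, so 40%.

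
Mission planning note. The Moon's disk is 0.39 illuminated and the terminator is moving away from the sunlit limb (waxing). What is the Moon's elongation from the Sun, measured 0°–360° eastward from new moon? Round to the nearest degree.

77°

cos θ = 1 − 2f = 0.220, giving a principal value of 77.3°.
Before full moon the principal value applies: θ = 77.3°.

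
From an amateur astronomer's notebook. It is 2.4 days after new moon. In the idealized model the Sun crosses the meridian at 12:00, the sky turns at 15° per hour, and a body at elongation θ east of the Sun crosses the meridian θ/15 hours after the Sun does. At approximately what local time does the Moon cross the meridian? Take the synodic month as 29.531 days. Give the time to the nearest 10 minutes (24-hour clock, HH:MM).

The Moon has covered 2.4/29.531 of its cycle, so θ ≈ 360° × 2.4/29.531 = 29.3°.
Delay after the Sun = 29.3° / (15°/h) ≈ 1.95 h.
12:00 + 1.950 h ≈ 13:57 → 14:00 to the nearest ten minutes.

14:00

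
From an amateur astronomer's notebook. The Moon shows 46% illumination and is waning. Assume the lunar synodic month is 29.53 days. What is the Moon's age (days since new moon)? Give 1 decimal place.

22.5 days

cos θ = 1 − 2f = 0.080, giving a principal value of 85.4°.
Since the Moon is past full (waning), take the reflex angle: θ = 360° − 85.4° = 274.6°.
At 360°/29.53 d per day, 274.6° corresponds to 22.52 days.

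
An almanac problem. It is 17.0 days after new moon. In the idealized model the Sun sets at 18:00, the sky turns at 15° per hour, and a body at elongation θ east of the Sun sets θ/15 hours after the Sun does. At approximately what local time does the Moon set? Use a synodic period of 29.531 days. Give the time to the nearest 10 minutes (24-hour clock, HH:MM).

Elongation θ = 360° × 17.0/29.531 ≈ 207.2°.
The Moon trails the Sun by θ/15 = 207.2/15 ≈ 13.82 hours.
18:00 + 13.816 h ≈ 07:49 → 07:50 to the nearest ten minutes.

07:50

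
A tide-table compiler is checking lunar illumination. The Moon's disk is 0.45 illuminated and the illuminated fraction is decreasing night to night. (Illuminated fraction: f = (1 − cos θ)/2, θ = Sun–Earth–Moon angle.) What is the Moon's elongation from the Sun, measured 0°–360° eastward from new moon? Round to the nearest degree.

276°

cos θ = 1 − 2f = 0.100, giving a principal value of 84.3°.
A waning Moon lies in 180°–360°, so θ = 360° − 84.3° = 275.7°.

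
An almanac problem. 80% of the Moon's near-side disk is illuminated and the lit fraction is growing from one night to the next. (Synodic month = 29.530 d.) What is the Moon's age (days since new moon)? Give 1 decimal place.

From f = (1 − cos θ)/2: cos θ = 1 − 2×0.80 = -0.600; arccos → 126.9°.
Waxing ⇒ before full, so θ = 126.9°.
That fraction of the synodic month is 126.9/360 × 29.530 d ≈ 10.41 d.

10.4 days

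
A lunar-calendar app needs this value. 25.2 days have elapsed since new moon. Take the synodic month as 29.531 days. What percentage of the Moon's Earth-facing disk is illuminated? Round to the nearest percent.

20%

Phase angle: θ = 360°·(25.2 d)/(29.531 d) = 307.2°.
Illuminated fraction = (1 − cos 307.2°)/2 = (1 − 0.605)/2 ≈ 0.198, so 20%.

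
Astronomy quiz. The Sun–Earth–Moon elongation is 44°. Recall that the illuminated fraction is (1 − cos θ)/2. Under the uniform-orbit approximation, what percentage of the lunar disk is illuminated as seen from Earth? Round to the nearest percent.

14%

f = (1 − cos 44°)/2 = (1 − 0.719)/2 ≈ 0.140, i.e. 14%.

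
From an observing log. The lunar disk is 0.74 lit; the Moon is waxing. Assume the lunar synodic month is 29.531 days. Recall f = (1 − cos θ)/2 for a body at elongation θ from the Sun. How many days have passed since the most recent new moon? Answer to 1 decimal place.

From f = (1 − cos θ)/2: cos θ = 1 − 2×0.74 = -0.480; arccos → 118.7°.
Before full moon the principal value applies: θ = 118.7°.
Age = 29.531 × 118.7°/360° ≈ 9.74 days.

9.7 days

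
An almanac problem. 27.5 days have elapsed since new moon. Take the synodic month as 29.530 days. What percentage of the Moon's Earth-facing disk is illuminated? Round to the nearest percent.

5%

Phase angle: θ = 360°·(27.5 d)/(29.530 d) = 335.3°.
Illuminated fraction = (1 − cos 335.3°)/2 = (1 − 0.908)/2 ≈ 0.046, so 5%.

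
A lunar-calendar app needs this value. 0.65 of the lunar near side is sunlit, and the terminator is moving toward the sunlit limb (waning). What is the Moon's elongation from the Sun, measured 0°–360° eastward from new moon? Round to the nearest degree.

cos θ = 1 − 2f = -0.300, giving a principal value of 107.5°.
Waning ⇒ past full, so θ = 360° − 107.5° = 252.5°.

253°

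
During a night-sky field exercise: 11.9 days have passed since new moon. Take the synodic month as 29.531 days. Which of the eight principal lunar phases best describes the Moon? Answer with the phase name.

At 11.9/29.531 of the cycle, θ ≈ 145° — the waxing gibbous range.

waxing gibbous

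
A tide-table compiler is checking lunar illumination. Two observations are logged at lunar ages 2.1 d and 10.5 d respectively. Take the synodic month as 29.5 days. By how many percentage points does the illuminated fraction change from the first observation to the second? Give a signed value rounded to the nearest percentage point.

+76 percentage points

θ₁ = 360° × 2.1/29.5 = 25.6°, f₁ = (1 − cos θ₁)/2 = 0.049.
θ₂ = 360° × 10.5/29.5 = 128.1°, f₂ = (1 − cos θ₂)/2 = 0.809.
Change = f₂ − f₁ = +0.760 → +76 percentage points.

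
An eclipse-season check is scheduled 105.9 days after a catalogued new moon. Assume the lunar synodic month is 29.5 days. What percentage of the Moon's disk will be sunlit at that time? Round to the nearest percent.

105.9/29.5 = 3.590 lunations, so 3 complete cycles and 17.40 d into the next.
The Moon has covered 17.40/29.5 of its cycle, so θ ≈ 360° × 17.40/29.5 = 212.3°.
Illuminated fraction = (1 − cos 212.3°)/2 = (1 − (-0.845))/2 ≈ 0.922, so 92%.

92%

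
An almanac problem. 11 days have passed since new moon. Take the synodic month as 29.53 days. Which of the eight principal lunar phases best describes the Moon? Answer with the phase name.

waxing gibbous

At 11/29.53 of the cycle, θ ≈ 134° — the waxing gibbous range.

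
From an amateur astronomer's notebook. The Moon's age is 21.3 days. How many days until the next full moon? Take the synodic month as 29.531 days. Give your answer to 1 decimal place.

Full moon occurs at elongation 180°, i.e. at age 29.531 × 180/360 = 14.765 d.
Already past this cycle's full moon; the next is at 14.765 + 29.531 = 44.296 d, so 44.296 − 21.3 = 22.996 days.

23.0 days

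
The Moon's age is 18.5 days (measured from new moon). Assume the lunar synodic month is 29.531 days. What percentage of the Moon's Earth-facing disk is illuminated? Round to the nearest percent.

85%

Phase angle: θ = 360°·(18.5 d)/(29.531 d) = 225.5°.
Illuminated fraction = (1 − cos 225.5°)/2 = (1 − (-0.701))/2 ≈ 0.850, so 85%.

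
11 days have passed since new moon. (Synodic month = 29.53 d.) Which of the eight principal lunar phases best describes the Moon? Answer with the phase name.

waxing gibbous

At 11/29.53 of the cycle, θ ≈ 134° — the waxing gibbous range.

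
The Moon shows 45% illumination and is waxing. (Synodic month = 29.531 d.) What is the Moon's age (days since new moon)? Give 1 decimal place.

6.9 days

Invert f = (1 − cos θ)/2 to get cos θ = 1 − 2(0.45) = 0.100, hence θ₀ = arccos 0.100 = 84.3°.
Waxing ⇒ before full, so θ = 84.3°.
Age = 29.531 × 84.3°/360° ≈ 6.91 days.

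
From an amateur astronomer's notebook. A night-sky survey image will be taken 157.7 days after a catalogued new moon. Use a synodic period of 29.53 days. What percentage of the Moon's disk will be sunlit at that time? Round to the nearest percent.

77%

Reduce mod P: 157.7 − 5×29.53 = 10.05 d into the current lunation.
The Moon has covered 10.05/29.53 of its cycle, so θ ≈ 360° × 10.05/29.53 = 122.5°.
Illuminated fraction = (1 − cos 122.5°)/2 = (1 − (-0.538))/2 ≈ 0.769, so 77%.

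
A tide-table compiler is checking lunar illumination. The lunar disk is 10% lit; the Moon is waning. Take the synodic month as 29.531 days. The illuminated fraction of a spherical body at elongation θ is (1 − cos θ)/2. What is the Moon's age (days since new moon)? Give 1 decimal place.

26.5 days

From f = (1 − cos θ)/2: cos θ = 1 − 2×0.10 = 0.800; arccos → 36.9°.
Waning ⇒ past full, so θ = 360° − 36.9° = 323.1°.
That fraction of the synodic month is 323.1/360 × 29.531 d ≈ 26.51 d.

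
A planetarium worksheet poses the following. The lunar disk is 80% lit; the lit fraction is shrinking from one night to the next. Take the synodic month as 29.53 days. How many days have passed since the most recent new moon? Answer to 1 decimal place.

19.1 days

Invert f = (1 − cos θ)/2 to get cos θ = 1 − 2(0.80) = -0.600, hence θ₀ = arccos -0.600 = 126.9°.
Since the Moon is past full (waning), take the reflex angle: θ = 360° − 126.9° = 233.1°.
Age = 29.53 × 233.1°/360° ≈ 19.12 days.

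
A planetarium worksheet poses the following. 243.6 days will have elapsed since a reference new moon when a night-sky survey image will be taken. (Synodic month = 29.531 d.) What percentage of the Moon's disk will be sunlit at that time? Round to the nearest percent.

243.6/29.531 = 8.249 lunations, so 8 complete cycles and 7.35 d into the next.
Phase angle: θ = 360°·(7.35 d)/(29.531 d) = 89.6°.
Illuminated fraction = (1 − cos 89.6°)/2 = (1 − 0.007)/2 ≈ 0.497, so 50%.

50%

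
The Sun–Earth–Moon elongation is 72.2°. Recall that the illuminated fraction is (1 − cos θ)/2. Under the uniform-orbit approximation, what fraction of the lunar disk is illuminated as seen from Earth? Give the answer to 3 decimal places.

0.347

cos 72.2° = 0.306, so f = (1 − 0.306)/2 = 0.347.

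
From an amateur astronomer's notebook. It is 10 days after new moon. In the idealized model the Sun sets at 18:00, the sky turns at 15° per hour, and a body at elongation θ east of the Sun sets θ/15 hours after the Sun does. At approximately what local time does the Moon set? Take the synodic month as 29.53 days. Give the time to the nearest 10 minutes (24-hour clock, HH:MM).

02:10

The Moon has covered 10/29.53 of its cycle, so θ ≈ 360° × 10/29.53 = 121.9°.
The Moon trails the Sun by θ/15 = 121.9/15 ≈ 8.13 hours.
18:00 + 8.127 h ≈ 02:08 → 02:10 to the nearest ten minutes.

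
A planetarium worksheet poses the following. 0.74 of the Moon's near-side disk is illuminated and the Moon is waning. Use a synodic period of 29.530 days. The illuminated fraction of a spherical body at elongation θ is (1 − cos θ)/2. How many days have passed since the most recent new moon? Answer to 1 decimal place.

Invert f = (1 − cos θ)/2 to get cos θ = 1 − 2(0.74) = -0.480, hence θ₀ = arccos -0.480 = 118.7°.
Since the Moon is past full (waning), take the reflex angle: θ = 360° − 118.7° = 241.3°.
Age = 29.530 × 241.3°/360° ≈ 19.79 days.

19.8 days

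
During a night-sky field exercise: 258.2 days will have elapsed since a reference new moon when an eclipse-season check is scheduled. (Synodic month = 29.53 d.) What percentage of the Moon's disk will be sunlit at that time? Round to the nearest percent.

Reduce mod P: 258.2 − 8×29.53 = 21.96 d into the current lunation.
The Moon has covered 21.96/29.53 of its cycle, so θ ≈ 360° × 21.96/29.53 = 267.7°.
cos 267.7° = (-0.040), so f = (1 − (-0.040))/2 = 0.520, so 52%.

52%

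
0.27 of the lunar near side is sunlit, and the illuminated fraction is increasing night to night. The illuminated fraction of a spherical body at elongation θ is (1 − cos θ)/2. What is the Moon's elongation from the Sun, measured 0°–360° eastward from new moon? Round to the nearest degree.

63°

From f = (1 − cos θ)/2: cos θ = 1 − 2×0.27 = 0.460; arccos → 62.6°.
Waxing ⇒ before full, so θ = 62.6°.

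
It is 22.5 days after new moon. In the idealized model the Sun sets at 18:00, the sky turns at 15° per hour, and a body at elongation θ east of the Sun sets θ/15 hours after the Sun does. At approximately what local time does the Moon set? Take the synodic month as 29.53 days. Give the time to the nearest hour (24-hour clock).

Elongation θ = 360° × 22.5/29.53 ≈ 274.3°.
Delay after the Sun = 274.3° / (15°/h) ≈ 18.29 h.
18:00 + 18.29 h ≈ 12:17 → 12:00 to the nearest hour.

12:00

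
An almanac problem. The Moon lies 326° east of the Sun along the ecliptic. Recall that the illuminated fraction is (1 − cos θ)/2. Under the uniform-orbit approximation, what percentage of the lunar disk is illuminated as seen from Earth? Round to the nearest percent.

9%

f = (1 − cos 326°)/2 = (1 − 0.829)/2 ≈ 0.085, i.e. 9%.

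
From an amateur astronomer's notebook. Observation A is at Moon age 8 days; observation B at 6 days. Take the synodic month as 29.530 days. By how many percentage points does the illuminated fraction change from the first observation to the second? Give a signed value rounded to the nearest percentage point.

-21 percentage points

First observation: θ = 360°·8/29.530 = 97.5°, so f = 0.566.
Second observation: θ = 73.1°, f = 0.355.
Δf = 0.355 − 0.566 = -0.210, i.e. -21 pp.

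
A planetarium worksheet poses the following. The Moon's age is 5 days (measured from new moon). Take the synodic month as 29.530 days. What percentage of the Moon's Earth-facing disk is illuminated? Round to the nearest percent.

26%

The Moon has covered 5/29.530 of its cycle, so θ ≈ 360° × 5/29.530 = 61.0°.
Illuminated fraction = (1 − cos 61.0°)/2 = (1 − 0.485)/2 ≈ 0.257, so 26%.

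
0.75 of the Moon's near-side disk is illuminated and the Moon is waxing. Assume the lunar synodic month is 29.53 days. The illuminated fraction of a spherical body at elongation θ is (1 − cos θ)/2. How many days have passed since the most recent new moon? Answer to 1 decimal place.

From f = (1 − cos θ)/2: cos θ = 1 − 2×0.75 = -0.500; arccos → 120.0°.
Before full moon the principal value applies: θ = 120.0°.
At 360°/29.53 d per day, 120.0° corresponds to 9.84 days.

9.8 days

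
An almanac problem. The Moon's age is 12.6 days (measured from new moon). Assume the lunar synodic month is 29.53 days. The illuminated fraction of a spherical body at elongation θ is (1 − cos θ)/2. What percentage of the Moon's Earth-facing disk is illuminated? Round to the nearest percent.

Elongation θ = 360° × 12.6/29.53 ≈ 153.6°.
cos 153.6° = (-0.896), so f = (1 − (-0.896))/2 = 0.948, so 95%.

95%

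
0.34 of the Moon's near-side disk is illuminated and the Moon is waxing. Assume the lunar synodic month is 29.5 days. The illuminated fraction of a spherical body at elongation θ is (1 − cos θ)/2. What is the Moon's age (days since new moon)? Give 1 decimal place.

Invert f = (1 − cos θ)/2 to get cos θ = 1 − 2(0.34) = 0.320, hence θ₀ = arccos 0.320 = 71.3°.
Before full moon the principal value applies: θ = 71.3°.
Age = 29.5 × 71.3°/360° ≈ 5.85 days.

5.8 days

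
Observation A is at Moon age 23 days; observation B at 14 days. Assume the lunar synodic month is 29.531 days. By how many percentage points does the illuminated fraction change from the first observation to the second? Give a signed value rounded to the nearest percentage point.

First observation: θ = 360°·23/29.531 = 280.4°, so f = 0.410.
Second observation: θ = 170.7°, f = 0.993.
Δf = 0.993 − 0.410 = +0.583, i.e. +58 pp.

+58 percentage points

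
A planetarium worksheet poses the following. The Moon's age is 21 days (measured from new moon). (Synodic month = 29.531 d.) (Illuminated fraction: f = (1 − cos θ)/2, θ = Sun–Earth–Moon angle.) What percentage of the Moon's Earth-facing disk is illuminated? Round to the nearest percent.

Phase angle: θ = 360°·(21 d)/(29.531 d) = 256.0°.
Illuminated fraction = (1 − cos 256.0°)/2 = (1 − (-0.242))/2 ≈ 0.621, so 62%.

62%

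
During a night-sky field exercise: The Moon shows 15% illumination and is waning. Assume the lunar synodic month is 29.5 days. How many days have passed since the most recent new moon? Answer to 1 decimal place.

25.8 days

cos θ = 1 − 2f = 0.700, giving a principal value of 45.6°.
Waning ⇒ past full, so θ = 360° − 45.6° = 314.4°.
That fraction of the synodic month is 314.4/360 × 29.5 d ≈ 25.77 d.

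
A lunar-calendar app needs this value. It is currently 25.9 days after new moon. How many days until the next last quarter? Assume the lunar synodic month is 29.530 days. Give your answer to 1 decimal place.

Last quarter is 0.75 of the way through the cycle: age 0.75 × 29.530 = 22.148 d.
Already past this cycle's last quarter; the next is at 22.148 + 29.530 = 51.678 d, so 51.678 − 25.9 = 25.778 days.

25.8 days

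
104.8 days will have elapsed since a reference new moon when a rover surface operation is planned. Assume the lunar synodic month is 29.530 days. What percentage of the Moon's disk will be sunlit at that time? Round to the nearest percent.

98%

104.8 d spans 3 complete synodic months (3 × 29.530 = 88.59 d) plus 16.21 d.
Elongation θ = 360° × 16.21/29.530 ≈ 197.6°.
Illuminated fraction = (1 − cos 197.6°)/2 = (1 − (-0.953))/2 ≈ 0.977, so 98%.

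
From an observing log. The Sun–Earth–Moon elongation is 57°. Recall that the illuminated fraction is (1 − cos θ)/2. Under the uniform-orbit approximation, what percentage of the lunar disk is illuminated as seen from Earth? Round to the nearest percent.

Half-versine of 57°: (1 − 0.545)/2 = 0.228, i.e. 23%.

23%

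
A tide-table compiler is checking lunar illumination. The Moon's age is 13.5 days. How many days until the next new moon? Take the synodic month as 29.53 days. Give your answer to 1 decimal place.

The next new moon completes the synodic month: 29.53 − 13.5 = 16.030 days.

16.0 days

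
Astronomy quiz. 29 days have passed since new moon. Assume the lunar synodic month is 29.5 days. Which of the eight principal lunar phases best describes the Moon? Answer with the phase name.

At 29/29.5 of the cycle, θ ≈ 354° — the new moon range.

new moon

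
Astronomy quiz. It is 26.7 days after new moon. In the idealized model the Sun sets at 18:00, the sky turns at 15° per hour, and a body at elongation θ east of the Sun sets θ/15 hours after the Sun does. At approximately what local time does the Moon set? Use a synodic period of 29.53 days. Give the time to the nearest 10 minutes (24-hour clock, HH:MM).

Elongation θ = 360° × 26.7/29.53 ≈ 325.5°.
The Moon trails the Sun by θ/15 = 325.5/15 ≈ 21.70 hours.
18:00 + 21.700 h ≈ 15:42 → 15:40 to the nearest ten minutes.

15:40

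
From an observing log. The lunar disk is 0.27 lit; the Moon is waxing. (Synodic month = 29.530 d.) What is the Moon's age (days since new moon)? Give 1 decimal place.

5.1 days

Invert f = (1 − cos θ)/2 to get cos θ = 1 − 2(0.27) = 0.460, hence θ₀ = arccos 0.460 = 62.6°.
Before full moon the principal value applies: θ = 62.6°.
That fraction of the synodic month is 62.6/360 × 29.530 d ≈ 5.14 d.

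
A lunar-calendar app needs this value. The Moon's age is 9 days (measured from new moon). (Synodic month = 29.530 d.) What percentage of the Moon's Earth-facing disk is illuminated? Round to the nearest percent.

67%

The Moon has covered 9/29.530 of its cycle, so θ ≈ 360° × 9/29.530 = 109.7°.
Illuminated fraction = (1 − cos 109.7°)/2 = (1 − (-0.337))/2 ≈ 0.669, so 67%.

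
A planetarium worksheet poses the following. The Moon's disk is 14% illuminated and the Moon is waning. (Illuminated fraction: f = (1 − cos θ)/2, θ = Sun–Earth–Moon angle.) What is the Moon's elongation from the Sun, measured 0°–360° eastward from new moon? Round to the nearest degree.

From f = (1 − cos θ)/2: cos θ = 1 − 2×0.14 = 0.720; arccos → 43.9°.
Since the Moon is past full (waning), take the reflex angle: θ = 360° − 43.9° = 316.1°.

316°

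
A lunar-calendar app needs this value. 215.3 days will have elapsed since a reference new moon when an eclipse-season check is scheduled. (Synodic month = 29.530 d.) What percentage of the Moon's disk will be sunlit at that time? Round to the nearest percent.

63%

Reduce mod P: 215.3 − 7×29.530 = 8.59 d into the current lunation.
Phase angle: θ = 360°·(8.59 d)/(29.530 d) = 104.7°.
Illuminated fraction = (1 − cos 104.7°)/2 = (1 − (-0.254))/2 ≈ 0.627, so 63%.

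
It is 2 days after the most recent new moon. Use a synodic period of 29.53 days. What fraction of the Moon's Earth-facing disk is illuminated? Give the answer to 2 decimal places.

0.04

Elongation θ = 360° × 2/29.53 ≈ 24.4°.
Illuminated fraction = (1 − cos 24.4°)/2 = (1 − 0.911)/2 ≈ 0.045.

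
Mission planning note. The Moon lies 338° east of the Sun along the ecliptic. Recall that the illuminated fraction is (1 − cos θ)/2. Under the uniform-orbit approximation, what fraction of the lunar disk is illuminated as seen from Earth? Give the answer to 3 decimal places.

Half-versine of 338°: (1 − 0.927)/2 = 0.036.

0.036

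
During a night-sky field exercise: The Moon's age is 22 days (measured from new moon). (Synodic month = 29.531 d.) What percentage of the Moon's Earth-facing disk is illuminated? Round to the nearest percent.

52%

Elongation θ = 360° × 22/29.531 ≈ 268.2°.
Illuminated fraction = (1 − cos 268.2°)/2 = (1 − (-0.032))/2 ≈ 0.516, so 52%.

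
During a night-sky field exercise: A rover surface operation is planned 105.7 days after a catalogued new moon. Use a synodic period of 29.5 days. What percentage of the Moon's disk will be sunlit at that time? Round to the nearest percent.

105.7 d spans 3 complete synodic months (3 × 29.5 = 88.50 d) plus 17.20 d.
The Moon has covered 17.20/29.5 of its cycle, so θ ≈ 360° × 17.20/29.5 = 209.9°.
Illuminated fraction = (1 − cos 209.9°)/2 = (1 − (-0.867))/2 ≈ 0.933, so 93%.

93%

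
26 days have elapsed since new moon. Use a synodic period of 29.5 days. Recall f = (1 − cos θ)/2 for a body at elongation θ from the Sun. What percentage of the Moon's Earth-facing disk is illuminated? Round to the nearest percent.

Elongation θ = 360° × 26/29.5 ≈ 317.3°.
Illuminated fraction = (1 − cos 317.3°)/2 = (1 − 0.735)/2 ≈ 0.133, so 13%.

13%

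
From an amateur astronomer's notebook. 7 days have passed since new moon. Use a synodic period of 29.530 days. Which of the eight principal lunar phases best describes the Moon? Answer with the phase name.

At 7/29.530 of the cycle, θ ≈ 85° — the first quarter range.

first quarter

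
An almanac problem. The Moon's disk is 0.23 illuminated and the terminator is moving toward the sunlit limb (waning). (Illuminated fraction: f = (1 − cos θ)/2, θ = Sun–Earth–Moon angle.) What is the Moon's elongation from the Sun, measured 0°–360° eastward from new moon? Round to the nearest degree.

303°

From f = (1 − cos θ)/2: cos θ = 1 − 2×0.23 = 0.540; arccos → 57.3°.
Waning ⇒ past full, so θ = 360° − 57.3° = 302.7°.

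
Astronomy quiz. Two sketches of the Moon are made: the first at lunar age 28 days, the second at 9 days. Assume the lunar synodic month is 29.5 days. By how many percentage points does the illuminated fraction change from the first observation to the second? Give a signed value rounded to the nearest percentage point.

+64 pp

First observation: θ = 360°·28/29.5 = 341.7°, so f = 0.025.
Second observation: θ = 109.8°, f = 0.670.
Δf = 0.670 − 0.025 = +0.644, i.e. +64 pp.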